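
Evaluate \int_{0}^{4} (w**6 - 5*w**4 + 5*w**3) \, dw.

By the power rule, an antiderivative is F(w) = w**7/7 - w**5 + 5*w**4/4.
Then F(4) - F(0) = (11456/7) - (0) = 11456/7.

11456/7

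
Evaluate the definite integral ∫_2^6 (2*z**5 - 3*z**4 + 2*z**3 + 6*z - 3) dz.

By the power rule, an antiderivative is F(z) = z**6/3 - 3*z**5/5 + z**4/2 + 3*z**2 - 3*z.
Then F(6) - F(2) = (58122/5) - (242/15) = 174124/15.

174124/15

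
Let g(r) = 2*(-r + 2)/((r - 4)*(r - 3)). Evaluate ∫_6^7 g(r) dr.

-6*log(3) + 8*log(2)

Factor the denominator: r**2 - 7*r + 12 = (r - 3)(r - 4).
Partial fractions: 2*(-r + 2)/((r - 4)*(r - 3)) = 2/(r - 3) - 4/(r - 4).
An antiderivative is F(r) = -4*log(r - 4) + 2*log(r - 3).
Then F(7) - F(6) = (log(16/81)) - (log(9/16)) = -6*log(3) + 8*log(2).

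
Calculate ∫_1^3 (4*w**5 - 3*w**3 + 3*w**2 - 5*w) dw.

By the power rule, an antiderivative is F(w) = 2*w**6/3 - 3*w**4/4 + w**3 - 5*w**2/2.
Then F(3) - F(1) = (1719/4) - (-19/12) = 1294/3.

1294/3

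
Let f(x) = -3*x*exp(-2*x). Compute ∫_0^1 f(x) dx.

Integrate by parts once (u = x, dv = -3*exp(-2*x) dx).
An antiderivative is F(x) = (6*x + 3)*exp(-2*x)/4.
Then F(1) - F(0) = (9*exp(-2)/4) - (3/4) = -3/4 + 9*exp(-2)/4.

-3/4 + 9*exp(-2)/4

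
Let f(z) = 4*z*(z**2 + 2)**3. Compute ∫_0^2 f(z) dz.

640

Let u = z**2 + 2, so du = 2*z dz. When z = 0, u = 2; when z = 2, u = 6.
The integral becomes 2·∫ u**3 du from 2 to 6, with antiderivative u**4/2.
Back in z: F(z) = (z**2 + 2)**4/2.
Then F(2) - F(0) = (648) - (8) = 640.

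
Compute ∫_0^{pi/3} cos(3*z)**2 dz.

Use the identity cos^2(3*z) = (1 + cos(6*z))/2.
An antiderivative is F(z) = z/2 + sin(6*z)/12.
Then F(pi/3) - F(0) = (pi/6) - (0) = pi/6.

pi/6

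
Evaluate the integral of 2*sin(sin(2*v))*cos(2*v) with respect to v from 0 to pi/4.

1 - cos(1)

Let u = sin(2*v), so du = 2*cos(2*v) dv. When v = 0, u = 0; when v = pi/4, u = 1.
The integral becomes ∫ sin(u) du from 0 to 1, with antiderivative -cos(u).
Back in v: F(v) = -cos(sin(2*v)).
Then F(pi/4) - F(0) = (-cos(1)) - (-1) = 1 - cos(1).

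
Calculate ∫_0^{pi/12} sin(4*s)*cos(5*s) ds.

Use the identity sin(4*s)cos(5*s) = [sin(9*s) + sin(-s)]/2.
An antiderivative is F(s) = cos(s)/2 - cos(9*s)/18.
Then F(pi/12) - F(0) = (11*sqrt(2)/72 + sqrt(6)/8) - (4/9) = -4/9 + 11*sqrt(2)/72 + sqrt(6)/8.

-4/9 + 11*sqrt(2)/72 + sqrt(6)/8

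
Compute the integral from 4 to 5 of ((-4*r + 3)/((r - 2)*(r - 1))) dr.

-6*log(3) + 7*log(2)

Factor the denominator: r**2 - 3*r + 2 = (r - 1)(r - 2).
Partial fractions: (-4*r + 3)/((r - 2)*(r - 1)) = 1/(r - 1) - 5/(r - 2).
An antiderivative is F(r) = -5*log(r - 2) + log(r - 1).
Then F(5) - F(4) = (-5*log(3) + 2*log(2)) - (log(3/32)) = -6*log(3) + 7*log(2).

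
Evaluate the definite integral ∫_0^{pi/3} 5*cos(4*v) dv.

-5*sqrt(3)/8

An antiderivative is F(v) = 5*sin(4*v)/4.
Then F(pi/3) - F(0) = (-5*sqrt(3)/8) - (0) = -5*sqrt(3)/8.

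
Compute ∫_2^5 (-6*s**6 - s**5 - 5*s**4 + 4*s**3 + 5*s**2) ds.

By the power rule, an antiderivative is F(s) = -6*s**7/7 - s**6/6 - s**5 + s**4 + 5*s**3/3.
Then F(5) - F(2) = (-3018125/42) - (-2584/21) = -1004319/14.

-1004319/14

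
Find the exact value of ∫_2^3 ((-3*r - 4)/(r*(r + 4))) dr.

log(24/49)

Factor the denominator: r**2 + 4*r = (r + 4)r.
Partial fractions: (-3*r - 4)/(r*(r + 4)) = -2/(r + 4) - 1/r.
An antiderivative is F(r) = -log(r) - 2*log(r + 4).
Then F(3) - F(2) = (-2*log(7) - log(3)) - (-log(72)) = log(24/49).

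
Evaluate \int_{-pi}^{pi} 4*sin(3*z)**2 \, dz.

4*pi

Use the identity sin^2(3*z) = (1 - cos(6*z))/2.
An antiderivative is F(z) = 2*z - sin(6*z)/3.
Then F(pi) - F(-pi) = (2*pi) - (-2*pi) = 4*pi.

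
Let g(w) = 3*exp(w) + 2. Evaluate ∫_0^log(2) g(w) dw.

An antiderivative is F(w) = 2*w + 3*exp(w).
Then F(log(2)) - F(0) = (2*log(2) + 6) - (3) = log(4) + 3.

log(4) + 3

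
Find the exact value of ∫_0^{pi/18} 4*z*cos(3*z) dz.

Integrate by parts once (u = z, dv = 4*cos(3*z) dz).
An antiderivative is F(z) = 4*z*sin(3*z)/3 + 4*cos(3*z)/9.
Then F(pi/18) - F(0) = (pi/27 + 2*sqrt(3)/9) - (4/9) = -4/9 + pi/27 + 2*sqrt(3)/9.

-4/9 + pi/27 + 2*sqrt(3)/9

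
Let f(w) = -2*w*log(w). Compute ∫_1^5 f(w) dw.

Integrate by parts once (u = ln w, dv = -2*w dw).
An antiderivative is F(w) = -w**2*(2*log(w) - 1)/2.
Then F(5) - F(1) = (25/2 - 25*log(5)) - (1/2) = 12 - 25*log(5).

12 - 25*log(5)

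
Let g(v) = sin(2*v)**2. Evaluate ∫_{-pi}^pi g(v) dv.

pi

Use the identity sin^2(2*v) = (1 - cos(4*v))/2.
An antiderivative is F(v) = v/2 - sin(4*v)/8.
Then F(pi) - F(-pi) = (pi/2) - (-pi/2) = pi.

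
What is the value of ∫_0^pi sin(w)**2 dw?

Use the identity sin^2(w) = (1 - cos(2*w))/2.
An antiderivative is F(w) = w/2 - sin(2*w)/4.
Then F(pi) - F(0) = (pi/2) - (0) = pi/2.

pi/2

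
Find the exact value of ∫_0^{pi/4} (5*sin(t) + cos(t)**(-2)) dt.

6 - 5*sqrt(2)/2

An antiderivative is F(t) = -5*cos(t) + tan(t).
Then F(pi/4) - F(0) = (1 - 5*sqrt(2)/2) - (-5) = 6 - 5*sqrt(2)/2.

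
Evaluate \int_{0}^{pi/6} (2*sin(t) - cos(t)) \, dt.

3/2 - sqrt(3)

An antiderivative is F(t) = -sin(t) - 2*cos(t).
Then F(pi/6) - F(0) = (-sqrt(3) - 1/2) - (-2) = 3/2 - sqrt(3).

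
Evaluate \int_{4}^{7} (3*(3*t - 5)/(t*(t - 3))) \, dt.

Factor the denominator: t**2 - 3*t = t(t - 3).
Partial fractions: 3*(3*t - 5)/(t*(t - 3)) = 5/t + 4/(t - 3).
An antiderivative is F(t) = 5*log(t) + 4*log(t - 3).
Then F(7) - F(4) = (8*log(2) + 5*log(7)) - (10*log(2)) = -2*log(2) + 5*log(7).

-2*log(2) + 5*log(7)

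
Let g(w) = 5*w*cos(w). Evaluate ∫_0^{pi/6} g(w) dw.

-5 + 5*pi/12 + 5*sqrt(3)/2

Integrate by parts once (u = w, dv = 5*cos(w) dw).
An antiderivative is F(w) = 5*w*sin(w) + 5*cos(w).
Then F(pi/6) - F(0) = (5*pi/12 + 5*sqrt(3)/2) - (5) = -5 + 5*pi/12 + 5*sqrt(3)/2.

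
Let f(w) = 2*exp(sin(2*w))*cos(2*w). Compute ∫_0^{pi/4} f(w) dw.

-1 + E

Let u = sin(2*w), so du = 2*cos(2*w) dw. When w = 0, u = 0; when w = pi/4, u = 1.
The integral becomes ∫ exp(u) du from 0 to 1, with antiderivative exp(u).
Back in w: F(w) = exp(sin(2*w)).
Then F(pi/4) - F(0) = (E) - (1) = -1 + E.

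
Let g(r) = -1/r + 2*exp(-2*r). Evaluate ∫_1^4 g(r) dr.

An antiderivative is F(r) = -log(r) - exp(-2*r).
Then F(4) - F(1) = ((-log(4**exp(8)) - 1)*exp(-8)) - (-exp(-2)) = (-log(4**exp(8)) - 1 + exp(6))*exp(-8).

(-log(4**exp(8)) - 1 + exp(6))*exp(-8)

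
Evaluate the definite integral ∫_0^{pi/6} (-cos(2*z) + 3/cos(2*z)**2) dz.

5*sqrt(3)/4

An antiderivative is F(z) = -sin(2*z)/2 + 3*tan(2*z)/2.
Then F(pi/6) - F(0) = (5*sqrt(3)/4) - (0) = 5*sqrt(3)/4.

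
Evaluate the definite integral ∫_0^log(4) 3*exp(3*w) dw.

Let u = exp(w), so du = exp(w) dw. When w = 0, u = 1; when w = log(4), u = 4.
The integral becomes 3·∫ u**2 du from 1 to 4, with antiderivative u**3.
Back in w: F(w) = exp(3*w).
Then F(log(4)) - F(0) = (64) - (1) = 63.

63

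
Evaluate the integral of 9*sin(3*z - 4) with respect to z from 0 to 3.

3*cos(4) - 3*cos(5)

Let u = 3*z - 4, so du = 3 dz. When z = 0, u = -4; when z = 3, u = 5.
The integral becomes 3·∫ sin(u) du from -4 to 5, with antiderivative -3*cos(u).
Back in z: F(z) = -3*cos(3*z - 4).
Then F(3) - F(0) = (-3*cos(5)) - (-3*cos(4)) = 3*cos(4) - 3*cos(5).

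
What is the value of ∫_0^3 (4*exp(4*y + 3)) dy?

Let u = 4*y + 3, so du = 4 dy. When y = 0, u = 3; when y = 3, u = 15.
The integral becomes ∫ exp(u) du from 3 to 15, with antiderivative exp(u).
Back in y: F(y) = exp(4*y + 3).
Then F(3) - F(0) = (exp(15)) - (exp(3)) = -exp(3) + exp(15).

-exp(3) + exp(15)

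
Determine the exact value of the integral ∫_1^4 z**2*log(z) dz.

Integrate by parts once (u = ln z, dv = z**2 dz).
An antiderivative is F(z) = z**3*(3*log(z) - 1)/9.
Then F(4) - F(1) = (-64/9 + 128*log(2)/3) - (-1/9) = -7 + 128*log(2)/3.

-7 + 128*log(2)/3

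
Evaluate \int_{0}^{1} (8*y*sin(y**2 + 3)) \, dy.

4*cos(3) - 4*cos(4)

Let u = y**2 + 3, so du = 2*y dy. When y = 0, u = 3; when y = 1, u = 4.
The integral becomes 4·∫ sin(u) du from 3 to 4, with antiderivative -4*cos(u).
Back in y: F(y) = -4*cos(y**2 + 3).
Then F(1) - F(0) = (-4*cos(4)) - (-4*cos(3)) = 4*cos(3) - 4*cos(4).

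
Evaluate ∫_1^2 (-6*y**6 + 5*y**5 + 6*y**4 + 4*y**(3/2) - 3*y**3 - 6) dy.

-5321/140 + 32*sqrt(2)/5

By the power rule, an antiderivative is F(y) = -6*y**7/7 + 5*y**6/6 + 8*y**(5/2)/5 + 6*y**5/5 - 3*y**4/4 - 6*y.
Then F(2) - F(1) = (-4408/105 + 32*sqrt(2)/5) - (-1669/420) = -5321/140 + 32*sqrt(2)/5.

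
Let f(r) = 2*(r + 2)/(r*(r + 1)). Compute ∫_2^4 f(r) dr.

-2*log(5) + 2*log(3) + 4*log(2)

Factor the denominator: r**2 + r = (r + 1)r.
Partial fractions: 2*(r + 2)/(r*(r + 1)) = -2/(r + 1) + 4/r.
An antiderivative is F(r) = 4*log(r) - 2*log(r + 1).
Then F(4) - F(2) = (-2*log(5) + 8*log(2)) - (log(16/9)) = -2*log(5) + 2*log(3) + 4*log(2).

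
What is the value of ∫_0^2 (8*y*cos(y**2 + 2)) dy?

Let u = y**2 + 2, so du = 2*y dy. When y = 0, u = 2; when y = 2, u = 6.
The integral becomes 4·∫ cos(u) du from 2 to 6, with antiderivative 4*sin(u).
Back in y: F(y) = 4*sin(y**2 + 2).
Then F(2) - F(0) = (4*sin(6)) - (4*sin(2)) = -4*sin(2) + 4*sin(6).

-4*sin(2) + 4*sin(6)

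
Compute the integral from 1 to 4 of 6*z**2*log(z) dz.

-42 + 256*log(2)

Integrate by parts once (u = ln z, dv = 6*z**2 dz).
An antiderivative is F(z) = 2*z**3*(3*log(z) - 1)/3.
Then F(4) - F(1) = (-128/3 + 256*log(2)) - (-2/3) = -42 + 256*log(2).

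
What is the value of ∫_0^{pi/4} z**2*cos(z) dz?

sqrt(2)*(-32 + pi**2 + 8*pi)/32

Integrate by parts twice (u = z^2, dv = cos(z) dz).
An antiderivative is F(z) = z**2*sin(z) + 2*z*cos(z) - 2*sin(z).
Then F(pi/4) - F(0) = (sqrt(2)*(-32 + pi**2 + 8*pi)/32) - (0) = sqrt(2)*(-32 + pi**2 + 8*pi)/32.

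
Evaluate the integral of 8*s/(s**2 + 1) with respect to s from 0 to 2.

Let u = s**2 + 1, so du = 2*s ds. When s = 0, u = 1; when s = 2, u = 5.
The integral becomes 4·∫ 1/u du from 1 to 5, with antiderivative 4*log(u).
Back in s: F(s) = 4*log(s**2 + 1).
Then F(2) - F(0) = (4*log(5)) - (0) = 4*log(5).

4*log(5)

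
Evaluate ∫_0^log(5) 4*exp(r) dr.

An antiderivative is F(r) = 4*exp(r).
Then F(log(5)) - F(0) = (20) - (4) = 16.

16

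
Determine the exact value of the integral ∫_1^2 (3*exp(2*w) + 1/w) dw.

An antiderivative is F(w) = 3*exp(2*w)/2 + log(w).
Then F(2) - F(1) = (log(2) + 3*exp(4)/2) - (3*exp(2)/2) = -3*exp(2)/2 + log(2) + 3*exp(4)/2.

-3*exp(2)/2 + log(2) + 3*exp(4)/2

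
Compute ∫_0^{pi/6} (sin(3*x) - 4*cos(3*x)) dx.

An antiderivative is F(x) = -4*sin(3*x)/3 - cos(3*x)/3.
Then F(pi/6) - F(0) = (-4/3) - (-1/3) = -1.

-1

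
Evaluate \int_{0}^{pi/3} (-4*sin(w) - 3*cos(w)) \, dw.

-3*sqrt(3)/2 - 2

An antiderivative is F(w) = -3*sin(w) + 4*cos(w).
Then F(pi/3) - F(0) = (2 - 3*sqrt(3)/2) - (4) = -3*sqrt(3)/2 - 2.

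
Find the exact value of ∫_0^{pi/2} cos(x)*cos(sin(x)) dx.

Let u = sin(x), so du = cos(x) dx. When x = 0, u = 0; when x = pi/2, u = 1.
The integral becomes ∫ cos(u) du from 0 to 1, with antiderivative sin(u).
Back in x: F(x) = sin(sin(x)).
Then F(pi/2) - F(0) = (sin(1)) - (0) = sin(1).

sin(1)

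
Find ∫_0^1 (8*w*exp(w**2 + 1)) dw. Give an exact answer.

4*E*(-1 + E)

Let u = w**2 + 1, so du = 2*w dw. When w = 0, u = 1; when w = 1, u = 2.
The integral becomes 4·∫ exp(u) du from 1 to 2, with antiderivative 4*exp(u).
Back in w: F(w) = 4*exp(w**2 + 1).
Then F(1) - F(0) = (4*exp(2)) - (4*exp(1)) = 4*exp(1)*(-1 + exp(1)).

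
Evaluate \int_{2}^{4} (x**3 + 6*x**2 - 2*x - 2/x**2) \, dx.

319/2

By the power rule, an antiderivative is F(x) = x**4/4 + 2*x**3 - x**2 + 2/x.
Then F(4) - F(2) = (353/2) - (17) = 319/2.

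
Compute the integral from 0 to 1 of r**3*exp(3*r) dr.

2/27 + 4*exp(3)/27

Integrate by parts 3 times (u = r^3, dv = exp(3*r) dr).
An antiderivative is F(r) = (9*r**3 - 9*r**2 + 6*r - 2)*exp(3*r)/27.
Then F(1) - F(0) = (4*exp(3)/27) - (-2/27) = 2/27 + 4*exp(3)/27.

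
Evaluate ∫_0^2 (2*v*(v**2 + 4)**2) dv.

448/3

Let u = v**2 + 4, so du = 2*v dv. When v = 0, u = 4; when v = 2, u = 8.
The integral becomes ∫ u**2 du from 4 to 8, with antiderivative u**3/3.
Back in v: F(v) = (v**2 + 4)**3/3.
Then F(2) - F(0) = (512/3) - (64/3) = 448/3.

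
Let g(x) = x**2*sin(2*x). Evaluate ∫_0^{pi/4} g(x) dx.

-1/4 + pi/8

Integrate by parts twice (u = x^2, dv = sin(2*x) dx).
An antiderivative is F(x) = -x**2*cos(2*x)/2 + x*sin(2*x)/2 + cos(2*x)/4.
Then F(pi/4) - F(0) = (pi/8) - (1/4) = -1/4 + pi/8.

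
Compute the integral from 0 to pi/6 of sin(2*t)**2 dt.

Use the identity sin^2(2*t) = (1 - cos(4*t))/2.
An antiderivative is F(t) = t/2 - sin(4*t)/8.
Then F(pi/6) - F(0) = (-sqrt(3)/16 + pi/12) - (0) = -sqrt(3)/16 + pi/12.

-sqrt(3)/16 + pi/12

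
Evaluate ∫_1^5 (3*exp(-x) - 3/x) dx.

An antiderivative is F(x) = -3*log(x) - 3*exp(-x).
Then F(5) - F(1) = (-3*log(5) - 3*exp(-5)) - (-3*exp(-1)) = -3*log(5) - 3*exp(-5) + 3*exp(-1).

-3*log(5) - 3*exp(-5) + 3*exp(-1)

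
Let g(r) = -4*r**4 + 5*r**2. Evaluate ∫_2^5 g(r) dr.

-11397/5

By the power rule, an antiderivative is F(r) = -4*r**5/5 + 5*r**3/3.
Then F(5) - F(2) = (-6875/3) - (-184/15) = -11397/5.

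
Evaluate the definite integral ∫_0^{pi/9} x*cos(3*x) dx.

Integrate by parts once (u = x, dv = cos(3*x) dx).
An antiderivative is F(x) = x*sin(3*x)/3 + cos(3*x)/9.
Then F(pi/9) - F(0) = (1/18 + sqrt(3)*pi/54) - (1/9) = -1/18 + sqrt(3)*pi/54.

-1/18 + sqrt(3)*pi/54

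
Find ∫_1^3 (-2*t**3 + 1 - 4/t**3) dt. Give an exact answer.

By the power rule, an antiderivative is F(t) = -t**4/2 + t + 2/t**2.
Then F(3) - F(1) = (-671/18) - (5/2) = -358/9.

-358/9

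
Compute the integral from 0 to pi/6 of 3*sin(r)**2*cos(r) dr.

1/8

Let u = sin(r), so du = cos(r) dr. When r = 0, u = 0; when r = pi/6, u = 1/2.
The integral becomes 3·∫ u**2 du from 0 to 1/2, with antiderivative u**3.
Back in r: F(r) = sin(r)**3.
Then F(pi/6) - F(0) = (1/8) - (0) = 1/8.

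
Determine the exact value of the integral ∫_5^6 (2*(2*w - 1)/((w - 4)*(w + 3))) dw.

log(81/16)

Factor the denominator: w**2 - w - 12 = (w + 3)(w - 4).
Partial fractions: 2*(2*w - 1)/((w - 4)*(w + 3)) = 2/(w + 3) + 2/(w - 4).
An antiderivative is F(w) = 2*log(w - 4) + 2*log(w + 3).
Then F(6) - F(5) = (2*log(2) + 4*log(3)) - (log(64)) = log(81/16).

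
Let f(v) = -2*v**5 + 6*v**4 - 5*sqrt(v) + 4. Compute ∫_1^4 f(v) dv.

-2231/15

By the power rule, an antiderivative is F(v) = -v**6/3 + 6*v**5/5 - 10*v**(3/2)/3 + 4*v.
Then F(4) - F(1) = (-736/5) - (23/15) = -2231/15.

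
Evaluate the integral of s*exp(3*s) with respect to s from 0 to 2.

Integrate by parts once (u = s, dv = exp(3*s) ds).
An antiderivative is F(s) = (3*s - 1)*exp(3*s)/9.
Then F(2) - F(0) = (5*exp(6)/9) - (-1/9) = 1/9 + 5*exp(6)/9.

1/9 + 5*exp(6)/9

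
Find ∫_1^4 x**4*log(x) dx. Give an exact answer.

Integrate by parts once (u = ln x, dv = x**4 dx).
An antiderivative is F(x) = x**5*(5*log(x) - 1)/25.
Then F(4) - F(1) = (-1024/25 + 2048*log(2)/5) - (-1/25) = -1023/25 + 2048*log(2)/5.

-1023/25 + 2048*log(2)/5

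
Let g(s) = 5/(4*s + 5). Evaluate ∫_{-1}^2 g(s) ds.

An antiderivative is F(s) = 5*log(4*s + 5)/4.
Then F(2) - F(-1) = (5*log(13)/4) - (0) = 5*log(13)/4.

5*log(13)/4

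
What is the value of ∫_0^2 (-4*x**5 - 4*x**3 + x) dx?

-170/3

By the power rule, an antiderivative is F(x) = -2*x**6/3 - x**4 + x**2/2.
Then F(2) - F(0) = (-170/3) - (0) = -170/3.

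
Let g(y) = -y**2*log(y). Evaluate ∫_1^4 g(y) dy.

7 - 128*log(2)/3

Integrate by parts once (u = ln y, dv = -y**2 dy).
An antiderivative is F(y) = -y**3*(3*log(y) - 1)/9.
Then F(4) - F(1) = (64/9 - 128*log(2)/3) - (1/9) = 7 - 128*log(2)/3.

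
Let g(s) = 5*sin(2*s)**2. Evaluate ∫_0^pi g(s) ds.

Use the identity sin^2(2*s) = (1 - cos(4*s))/2.
An antiderivative is F(s) = 5*s/2 - 5*sin(4*s)/8.
Then F(pi) - F(0) = (5*pi/2) - (0) = 5*pi/2.

5*pi/2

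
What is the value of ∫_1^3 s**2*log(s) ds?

Integrate by parts once (u = ln s, dv = s**2 ds).
An antiderivative is F(s) = s**3*(3*log(s) - 1)/9.
Then F(3) - F(1) = (-3 + 9*log(3)) - (-1/9) = -26/9 + 9*log(3).

-26/9 + 9*log(3)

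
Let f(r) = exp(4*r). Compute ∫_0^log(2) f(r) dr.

Let u = exp(r), so du = exp(r) dr. When r = 0, u = 1; when r = log(2), u = 2.
The integral becomes ∫ u**3 du from 1 to 2, with antiderivative u**4/4.
Back in r: F(r) = exp(4*r)/4.
Then F(log(2)) - F(0) = (4) - (1/4) = 15/4.

15/4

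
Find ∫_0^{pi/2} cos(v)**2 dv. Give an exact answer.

pi/4

Use the identity cos^2(v) = (1 + cos(2*v))/2.
An antiderivative is F(v) = v/2 + sin(2*v)/4.
Then F(pi/2) - F(0) = (pi/4) - (0) = pi/4.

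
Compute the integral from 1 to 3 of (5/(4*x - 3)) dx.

An antiderivative is F(x) = 5*log(4*x - 3)/4.
Then F(3) - F(1) = (5*log(3)/2) - (0) = 5*log(3)/2.

5*log(3)/2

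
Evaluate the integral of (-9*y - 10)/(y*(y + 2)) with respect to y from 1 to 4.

Factor the denominator: y**2 + 2*y = (y + 2)y.
Partial fractions: (-9*y - 10)/(y*(y + 2)) = -4/(y + 2) - 5/y.
An antiderivative is F(y) = -5*log(y) - 4*log(y + 2).
Then F(4) - F(1) = (-14*log(2) - 4*log(3)) - (-log(81)) = -14*log(2).

-14*log(2)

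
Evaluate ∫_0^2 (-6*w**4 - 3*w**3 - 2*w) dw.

-272/5

By the power rule, an antiderivative is F(w) = -6*w**5/5 - 3*w**4/4 - w**2.
Then F(2) - F(0) = (-272/5) - (0) = -272/5.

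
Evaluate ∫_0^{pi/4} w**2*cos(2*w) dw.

-1/4 + pi**2/32

Integrate by parts twice (u = w^2, dv = cos(2*w) dw).
An antiderivative is F(w) = w**2*sin(2*w)/2 + w*cos(2*w)/2 - sin(2*w)/4.
Then F(pi/4) - F(0) = (-1/4 + pi**2/32) - (0) = -1/4 + pi**2/32.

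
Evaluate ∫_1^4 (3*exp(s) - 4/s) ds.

An antiderivative is F(s) = 3*exp(s) - 4*log(s).
Then F(4) - F(1) = (-8*log(2) + 3*exp(4)) - (3*exp(1)) = -3*exp(1) - 8*log(2) + 3*exp(4).

-3*exp(1) - 8*log(2) + 3*exp(4)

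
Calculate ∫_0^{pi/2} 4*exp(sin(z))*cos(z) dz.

-4 + 4*E

Let u = sin(z), so du = cos(z) dz. When z = 0, u = 0; when z = pi/2, u = 1.
The integral becomes 4·∫ exp(u) du from 0 to 1, with antiderivative 4*exp(u).
Back in z: F(z) = 4*exp(sin(z)).
Then F(pi/2) - F(0) = (4*E) - (4) = -4 + 4*E.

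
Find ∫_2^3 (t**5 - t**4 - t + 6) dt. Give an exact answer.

By the power rule, an antiderivative is F(t) = t**6/6 - t**5/5 - t**2/2 + 6*t.
Then F(3) - F(2) = (432/5) - (214/15) = 1082/15.

1082/15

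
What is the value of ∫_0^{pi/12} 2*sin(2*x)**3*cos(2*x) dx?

Let u = sin(2*x), so du = 2*cos(2*x) dx. When x = 0, u = 0; when x = pi/12, u = 1/2.
The integral becomes ∫ u**3 du from 0 to 1/2, with antiderivative u**4/4.
Back in x: F(x) = sin(2*x)**4/4.
Then F(pi/12) - F(0) = (1/64) - (0) = 1/64.

1/64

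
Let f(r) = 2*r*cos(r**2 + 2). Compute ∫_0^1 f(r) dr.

-sin(2) + sin(3)

Let u = r**2 + 2, so du = 2*r dr. When r = 0, u = 2; when r = 1, u = 3.
The integral becomes ∫ cos(u) du from 2 to 3, with antiderivative sin(u).
Back in r: F(r) = sin(r**2 + 2).
Then F(1) - F(0) = (sin(3)) - (sin(2)) = -sin(2) + sin(3).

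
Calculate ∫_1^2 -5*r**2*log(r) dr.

35/9 - 40*log(2)/3

Integrate by parts once (u = ln r, dv = -5*r**2 dr).
An antiderivative is F(r) = -5*r**3*(3*log(r) - 1)/9.
Then F(2) - F(1) = (40/9 - 40*log(2)/3) - (5/9) = 35/9 - 40*log(2)/3.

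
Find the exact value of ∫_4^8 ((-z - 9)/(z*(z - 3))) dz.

-4*log(5) + 3*log(2)

Factor the denominator: z**2 - 3*z = z(z - 3).
Partial fractions: (-z - 9)/(z*(z - 3)) = 3/z - 4/(z - 3).
An antiderivative is F(z) = 3*log(z) - 4*log(z - 3).
Then F(8) - F(4) = (-4*log(5) + 9*log(2)) - (log(64)) = -4*log(5) + 3*log(2).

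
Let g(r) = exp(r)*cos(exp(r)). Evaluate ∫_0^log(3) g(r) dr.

-sin(1) + sin(3)

Let u = exp(r), so du = exp(r) dr. When r = 0, u = 1; when r = log(3), u = 3.
The integral becomes ∫ cos(u) du from 1 to 3, with antiderivative sin(u).
Back in r: F(r) = sin(exp(r)).
Then F(log(3)) - F(0) = (sin(3)) - (sin(1)) = -sin(1) + sin(3).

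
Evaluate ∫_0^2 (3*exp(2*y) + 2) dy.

5/2 + 3*exp(4)/2

An antiderivative is F(y) = 3*exp(2*y)/2 + 2*y.
Then F(2) - F(0) = (4 + 3*exp(4)/2) - (3/2) = 5/2 + 3*exp(4)/2.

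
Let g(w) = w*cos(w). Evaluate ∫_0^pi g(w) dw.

Integrate by parts once (u = w, dv = cos(w) dw).
An antiderivative is F(w) = w*sin(w) + cos(w).
Then F(pi) - F(0) = (-1) - (1) = -2.

-2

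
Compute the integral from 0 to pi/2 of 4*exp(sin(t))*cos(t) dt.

-4 + 4*E

Let u = sin(t), so du = cos(t) dt. When t = 0, u = 0; when t = pi/2, u = 1.
The integral becomes 4·∫ exp(u) du from 0 to 1, with antiderivative 4*exp(u).
Back in t: F(t) = 4*exp(sin(t)).
Then F(pi/2) - F(0) = (4*E) - (4) = -4 + 4*E.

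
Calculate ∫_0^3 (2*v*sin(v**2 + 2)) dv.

Let u = v**2 + 2, so du = 2*v dv. When v = 0, u = 2; when v = 3, u = 11.
The integral becomes ∫ sin(u) du from 2 to 11, with antiderivative -cos(u).
Back in v: F(v) = -cos(v**2 + 2).
Then F(3) - F(0) = (-cos(11)) - (-cos(2)) = cos(2) - cos(11).

cos(2) - cos(11)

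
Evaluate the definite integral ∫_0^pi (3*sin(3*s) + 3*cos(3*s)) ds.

An antiderivative is F(s) = sin(3*s) - cos(3*s).
Then F(pi) - F(0) = (1) - (-1) = 2.

2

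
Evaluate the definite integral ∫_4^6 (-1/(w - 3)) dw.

-log(3)

An antiderivative is F(w) = -log(w - 3).
Then F(6) - F(4) = (-log(3)) - (0) = -log(3).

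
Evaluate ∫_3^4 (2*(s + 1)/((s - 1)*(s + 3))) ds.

log(7/4)

Factor the denominator: s**2 + 2*s - 3 = (s + 3)(s - 1).
Partial fractions: 2*(s + 1)/((s - 1)*(s + 3)) = 1/(s + 3) + 1/(s - 1).
An antiderivative is F(s) = log(s - 1) + log(s + 3).
Then F(4) - F(3) = (log(21)) - (log(12)) = log(7/4).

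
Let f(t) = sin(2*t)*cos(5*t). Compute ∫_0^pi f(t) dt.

-4/21

Use the identity sin(2*t)cos(5*t) = [sin(7*t) + sin(-3*t)]/2.
An antiderivative is F(t) = cos(3*t)/6 - cos(7*t)/14.
Then F(pi) - F(0) = (-2/21) - (2/21) = -4/21.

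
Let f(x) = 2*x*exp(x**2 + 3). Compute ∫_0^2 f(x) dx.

-exp(3) + exp(7)

Let u = x**2 + 3, so du = 2*x dx. When x = 0, u = 3; when x = 2, u = 7.
The integral becomes ∫ exp(u) du from 3 to 7, with antiderivative exp(u).
Back in x: F(x) = exp(x**2 + 3).
Then F(2) - F(0) = (exp(7)) - (exp(3)) = -exp(3) + exp(7).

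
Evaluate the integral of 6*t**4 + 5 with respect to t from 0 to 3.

By the power rule, an antiderivative is F(t) = 6*t**5/5 + 5*t.
Then F(3) - F(0) = (1533/5) - (0) = 1533/5.

1533/5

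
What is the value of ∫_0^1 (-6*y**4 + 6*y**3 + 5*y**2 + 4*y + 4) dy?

239/30

By the power rule, an antiderivative is F(y) = -6*y**5/5 + 3*y**4/2 + 5*y**3/3 + 2*y**2 + 4*y.
Then F(1) - F(0) = (239/30) - (0) = 239/30.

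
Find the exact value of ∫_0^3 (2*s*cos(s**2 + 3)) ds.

Let u = s**2 + 3, so du = 2*s ds. When s = 0, u = 3; when s = 3, u = 12.
The integral becomes ∫ cos(u) du from 3 to 12, with antiderivative sin(u).
Back in s: F(s) = sin(s**2 + 3).
Then F(3) - F(0) = (sin(12)) - (sin(3)) = sin(12) - sin(3).

sin(12) - sin(3)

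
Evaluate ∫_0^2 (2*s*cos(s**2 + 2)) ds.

-sin(2) + sin(6)

Let u = s**2 + 2, so du = 2*s ds. When s = 0, u = 2; when s = 2, u = 6.
The integral becomes ∫ cos(u) du from 2 to 6, with antiderivative sin(u).
Back in s: F(s) = sin(s**2 + 2).
Then F(2) - F(0) = (sin(6)) - (sin(2)) = -sin(2) + sin(6).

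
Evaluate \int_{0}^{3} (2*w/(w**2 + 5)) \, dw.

log(14/5)

Let u = w**2 + 5, so du = 2*w dw. When w = 0, u = 5; when w = 3, u = 14.
The integral becomes ∫ 1/u du from 5 to 14, with antiderivative log(u).
Back in w: F(w) = log(w**2 + 5).
Then F(3) - F(0) = (log(14)) - (log(5)) = log(14/5).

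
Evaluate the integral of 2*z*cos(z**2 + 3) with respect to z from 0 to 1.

Let u = z**2 + 3, so du = 2*z dz. When z = 0, u = 3; when z = 1, u = 4.
The integral becomes ∫ cos(u) du from 3 to 4, with antiderivative sin(u).
Back in z: F(z) = sin(z**2 + 3).
Then F(1) - F(0) = (sin(4)) - (sin(3)) = sin(4) - sin(3).

sin(4) - sin(3)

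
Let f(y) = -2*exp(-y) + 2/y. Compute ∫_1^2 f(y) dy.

-2*exp(-1) + 2*exp(-2) + 2*log(2)

An antiderivative is F(y) = 2*log(y) + 2*exp(-y).
Then F(2) - F(1) = (2*exp(-2) + 2*log(2)) - (2*exp(-1)) = -2*exp(-1) + 2*exp(-2) + 2*log(2).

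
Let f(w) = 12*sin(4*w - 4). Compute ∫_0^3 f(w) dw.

Let u = 4*w - 4, so du = 4 dw. When w = 0, u = -4; when w = 3, u = 8.
The integral becomes 3·∫ sin(u) du from -4 to 8, with antiderivative -3*cos(u).
Back in w: F(w) = -3*cos(4*w - 4).
Then F(3) - F(0) = (-3*cos(8)) - (-3*cos(4)) = 3*cos(4) - 3*cos(8).

3*cos(4) - 3*cos(8)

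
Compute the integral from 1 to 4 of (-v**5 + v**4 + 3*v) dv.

-2277/5

By the power rule, an antiderivative is F(v) = -v**6/6 + v**5/5 + 3*v**2/2.
Then F(4) - F(1) = (-6808/15) - (23/15) = -2277/5.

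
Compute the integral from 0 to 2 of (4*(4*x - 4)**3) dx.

0

Let u = 4*x - 4, so du = 4 dx. When x = 0, u = -4; when x = 2, u = 4.
The integral becomes ∫ u**3 du from -4 to 4, with antiderivative u**4/4.
Back in x: F(x) = (4*x - 4)**4/4.
Then F(2) - F(0) = (64) - (64) = 0.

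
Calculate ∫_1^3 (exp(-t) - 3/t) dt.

An antiderivative is F(t) = -3*log(t) - exp(-t).
Then F(3) - F(1) = (-3*log(3) - exp(-3)) - (-exp(-1)) = -3*log(3) - exp(-3) + exp(-1).

-3*log(3) - exp(-3) + exp(-1)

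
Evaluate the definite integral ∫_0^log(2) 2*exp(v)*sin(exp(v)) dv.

-2*cos(2) + 2*cos(1)

Let u = exp(v), so du = exp(v) dv. When v = 0, u = 1; when v = log(2), u = 2.
The integral becomes 2·∫ sin(u) du from 1 to 2, with antiderivative -2*cos(u).
Back in v: F(v) = -2*cos(exp(v)).
Then F(log(2)) - F(0) = (-2*cos(2)) - (-2*cos(1)) = -2*cos(2) + 2*cos(1).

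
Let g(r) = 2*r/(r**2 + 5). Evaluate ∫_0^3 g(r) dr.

log(14/5)

Let u = r**2 + 5, so du = 2*r dr. When r = 0, u = 5; when r = 3, u = 14.
The integral becomes ∫ 1/u du from 5 to 14, with antiderivative log(u).
Back in r: F(r) = log(r**2 + 5).
Then F(3) - F(0) = (log(14)) - (log(5)) = log(14/5).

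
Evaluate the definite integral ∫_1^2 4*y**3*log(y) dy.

Integrate by parts once (u = ln y, dv = 4*y**3 dy).
An antiderivative is F(y) = y**4*(4*log(y) - 1)/4.
Then F(2) - F(1) = (-4 + 16*log(2)) - (-1/4) = -15/4 + 16*log(2).

-15/4 + 16*log(2)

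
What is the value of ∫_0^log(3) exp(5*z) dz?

242/5

Let u = exp(z), so du = exp(z) dz. When z = 0, u = 1; when z = log(3), u = 3.
The integral becomes ∫ u**4 du from 1 to 3, with antiderivative u**5/5.
Back in z: F(z) = exp(5*z)/5.
Then F(log(3)) - F(0) = (243/5) - (1/5) = 242/5.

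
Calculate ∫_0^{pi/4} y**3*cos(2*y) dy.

-3*pi/16 + pi**3/128 + 3/8

Integrate by parts 3 times (u = y^3, dv = cos(2*y) dy).
An antiderivative is F(y) = y**3*sin(2*y)/2 + 3*y**2*cos(2*y)/4 - 3*y*sin(2*y)/4 - 3*cos(2*y)/8.
Then F(pi/4) - F(0) = (pi*(-24 + pi**2)/128) - (-3/8) = -3*pi/16 + pi**3/128 + 3/8.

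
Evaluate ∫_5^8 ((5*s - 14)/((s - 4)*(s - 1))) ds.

-2*log(2) + 3*log(7)

Factor the denominator: s**2 - 5*s + 4 = (s - 1)(s - 4).
Partial fractions: (5*s - 14)/((s - 4)*(s - 1)) = 3/(s - 1) + 2/(s - 4).
An antiderivative is F(s) = 2*log(s - 4) + 3*log(s - 1).
Then F(8) - F(5) = (4*log(2) + 3*log(7)) - (log(64)) = -2*log(2) + 3*log(7).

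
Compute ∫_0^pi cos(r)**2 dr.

pi/2

Use the identity cos^2(r) = (1 + cos(2*r))/2.
An antiderivative is F(r) = r/2 + sin(2*r)/4.
Then F(pi) - F(0) = (pi/2) - (0) = pi/2.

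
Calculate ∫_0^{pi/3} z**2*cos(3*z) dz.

Integrate by parts twice (u = z^2, dv = cos(3*z) dz).
An antiderivative is F(z) = z**2*sin(3*z)/3 + 2*z*cos(3*z)/9 - 2*sin(3*z)/27.
Then F(pi/3) - F(0) = (-2*pi/27) - (0) = -2*pi/27.

-2*pi/27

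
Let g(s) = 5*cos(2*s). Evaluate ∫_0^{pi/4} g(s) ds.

5/2

An antiderivative is F(s) = 5*sin(2*s)/2.
Then F(pi/4) - F(0) = (5/2) - (0) = 5/2.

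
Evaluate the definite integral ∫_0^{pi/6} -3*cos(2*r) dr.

An antiderivative is F(r) = -3*sin(2*r)/2.
Then F(pi/6) - F(0) = (-3*sqrt(3)/4) - (0) = -3*sqrt(3)/4.

-3*sqrt(3)/4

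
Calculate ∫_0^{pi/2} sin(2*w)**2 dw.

Use the identity sin^2(2*w) = (1 - cos(4*w))/2.
An antiderivative is F(w) = w/2 - sin(4*w)/8.
Then F(pi/2) - F(0) = (pi/4) - (0) = pi/4.

pi/4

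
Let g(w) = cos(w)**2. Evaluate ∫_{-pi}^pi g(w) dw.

pi

Use the identity cos^2(w) = (1 + cos(2*w))/2.
An antiderivative is F(w) = w/2 + sin(2*w)/4.
Then F(pi) - F(-pi) = (pi/2) - (-pi/2) = pi.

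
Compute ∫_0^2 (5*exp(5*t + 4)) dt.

-exp(4) + exp(14)

Let u = 5*t + 4, so du = 5 dt. When t = 0, u = 4; when t = 2, u = 14.
The integral becomes ∫ exp(u) du from 4 to 14, with antiderivative exp(u).
Back in t: F(t) = exp(5*t + 4).
Then F(2) - F(0) = (exp(14)) - (exp(4)) = -exp(4) + exp(14).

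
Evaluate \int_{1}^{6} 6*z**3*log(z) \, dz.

-3885/8 + 1944*log(2) + 1944*log(3)

Integrate by parts once (u = ln z, dv = 6*z**3 dz).
An antiderivative is F(z) = 3*z**4*(4*log(z) - 1)/8.
Then F(6) - F(1) = (-486 + 1944*log(2) + 1944*log(3)) - (-3/8) = -3885/8 + 1944*log(2) + 1944*log(3).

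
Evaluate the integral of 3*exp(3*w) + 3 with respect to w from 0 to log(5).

An antiderivative is F(w) = exp(3*w) + 3*w.
Then F(log(5)) - F(0) = (3*log(5) + 125) - (1) = 3*log(5) + 124.

3*log(5) + 124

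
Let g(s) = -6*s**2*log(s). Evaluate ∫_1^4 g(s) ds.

Integrate by parts once (u = ln s, dv = -6*s**2 ds).
An antiderivative is F(s) = -2*s**3*(3*log(s) - 1)/3.
Then F(4) - F(1) = (128/3 - 256*log(2)) - (2/3) = 42 - 256*log(2).

42 - 256*log(2)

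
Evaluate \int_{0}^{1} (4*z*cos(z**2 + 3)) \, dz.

2*sin(4) - 2*sin(3)

Let u = z**2 + 3, so du = 2*z dz. When z = 0, u = 3; when z = 1, u = 4.
The integral becomes 2·∫ cos(u) du from 3 to 4, with antiderivative 2*sin(u).
Back in z: F(z) = 2*sin(z**2 + 3).
Then F(1) - F(0) = (2*sin(4)) - (2*sin(3)) = 2*sin(4) - 2*sin(3).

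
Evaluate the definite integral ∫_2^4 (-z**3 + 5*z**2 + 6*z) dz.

208/3

By the power rule, an antiderivative is F(z) = -z**4/4 + 5*z**3/3 + 3*z**2.
Then F(4) - F(2) = (272/3) - (64/3) = 208/3.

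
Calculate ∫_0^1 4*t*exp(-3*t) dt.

4/9 - 16*exp(-3)/9

Integrate by parts once (u = t, dv = 4*exp(-3*t) dt).
An antiderivative is F(t) = (-12*t - 4)*exp(-3*t)/9.
Then F(1) - F(0) = (-16*exp(-3)/9) - (-4/9) = 4/9 - 16*exp(-3)/9.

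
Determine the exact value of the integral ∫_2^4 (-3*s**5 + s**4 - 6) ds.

-9148/5

By the power rule, an antiderivative is F(s) = -s**6/2 + s**5/5 - 6*s.
Then F(4) - F(2) = (-9336/5) - (-188/5) = -9148/5.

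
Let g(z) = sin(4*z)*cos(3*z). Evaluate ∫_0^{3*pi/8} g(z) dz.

Use the identity sin(4*z)cos(3*z) = [sin(7*z) + sin(z)]/2.
An antiderivative is F(z) = -cos(z)/2 - cos(7*z)/14.
Then F(3*pi/8) - F(0) = (-3*sqrt(2 - sqrt(2))/14) - (-4/7) = 4/7 - 3*sqrt(2 - sqrt(2))/14.

4/7 - 3*sqrt(2 - sqrt(2))/14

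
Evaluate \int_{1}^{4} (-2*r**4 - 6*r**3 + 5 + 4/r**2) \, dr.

By the power rule, an antiderivative is F(r) = -2*r**5/5 - 3*r**4/2 + 5*r - 4/r.
Then F(4) - F(1) = (-3873/5) - (-9/10) = -7737/10.

-7737/10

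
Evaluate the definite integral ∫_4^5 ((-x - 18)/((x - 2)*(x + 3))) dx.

-3*log(7) - 4*log(3) + 13*log(2)

Factor the denominator: x**2 + x - 6 = (x + 3)(x - 2).
Partial fractions: (-x - 18)/((x - 2)*(x + 3)) = 3/(x + 3) - 4/(x - 2).
An antiderivative is F(x) = -4*log(x - 2) + 3*log(x + 3).
Then F(5) - F(4) = (-4*log(3) + 9*log(2)) - (-4*log(2) + 3*log(7)) = -3*log(7) - 4*log(3) + 13*log(2).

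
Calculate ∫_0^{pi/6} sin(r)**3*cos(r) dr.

1/64

Let u = sin(r), so du = cos(r) dr. When r = 0, u = 0; when r = pi/6, u = 1/2.
The integral becomes ∫ u**3 du from 0 to 1/2, with antiderivative u**4/4.
Back in r: F(r) = sin(r)**4/4.
Then F(pi/6) - F(0) = (1/64) - (0) = 1/64.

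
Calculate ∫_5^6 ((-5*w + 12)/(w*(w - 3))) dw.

-5*log(3) - 3*log(2) + 4*log(5)

Factor the denominator: w**2 - 3*w = w(w - 3).
Partial fractions: (-5*w + 12)/(w*(w - 3)) = -4/w - 1/(w - 3).
An antiderivative is F(w) = -4*log(w) - log(w - 3).
Then F(6) - F(5) = (-5*log(3) - 4*log(2)) - (-4*log(5) - log(2)) = -5*log(3) - 3*log(2) + 4*log(5).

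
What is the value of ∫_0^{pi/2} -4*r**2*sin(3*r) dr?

Integrate by parts twice (u = r^2, dv = -4*sin(3*r) dr).
An antiderivative is F(r) = 4*r**2*cos(3*r)/3 - 8*r*sin(3*r)/9 - 8*cos(3*r)/27.
Then F(pi/2) - F(0) = (4*pi/9) - (-8/27) = 8/27 + 4*pi/9.

8/27 + 4*pi/9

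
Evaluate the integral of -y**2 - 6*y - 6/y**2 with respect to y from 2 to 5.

By the power rule, an antiderivative is F(y) = -y**3/3 - 3*y**2 + 6/y.
Then F(5) - F(2) = (-1732/15) - (-35/3) = -519/5.

-519/5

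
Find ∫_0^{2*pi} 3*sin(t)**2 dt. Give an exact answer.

Use the identity sin^2(t) = (1 - cos(2*t))/2.
An antiderivative is F(t) = 3*t/2 - 3*sin(2*t)/4.
Then F(2*pi) - F(0) = (3*pi) - (0) = 3*pi.

3*pi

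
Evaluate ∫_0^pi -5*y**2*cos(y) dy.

Integrate by parts twice (u = y^2, dv = -5*cos(y) dy).
An antiderivative is F(y) = -5*y**2*sin(y) - 10*y*cos(y) + 10*sin(y).
Then F(pi) - F(0) = (10*pi) - (0) = 10*pi.

10*pi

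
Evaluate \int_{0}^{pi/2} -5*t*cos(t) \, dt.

Integrate by parts once (u = t, dv = -5*cos(t) dt).
An antiderivative is F(t) = -5*t*sin(t) - 5*cos(t).
Then F(pi/2) - F(0) = (-5*pi/2) - (-5) = 5 - 5*pi/2.

5 - 5*pi/2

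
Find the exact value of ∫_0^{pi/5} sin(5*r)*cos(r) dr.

Use the identity sin(5*r)cos(r) = [sin(6*r) + sin(4*r)]/2.
An antiderivative is F(r) = -cos(4*r)/8 - cos(6*r)/12.
Then F(pi/5) - F(0) = (5/96 + 5*sqrt(5)/96) - (-5/24) = 5*sqrt(5)/96 + 25/96.

5*sqrt(5)/96 + 25/96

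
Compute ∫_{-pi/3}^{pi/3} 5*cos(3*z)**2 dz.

Use the identity cos^2(3*z) = (1 + cos(6*z))/2.
An antiderivative is F(z) = 5*z/2 + 5*sin(6*z)/12.
Then F(pi/3) - F(-pi/3) = (5*pi/6) - (-5*pi/6) = 5*pi/3.

5*pi/3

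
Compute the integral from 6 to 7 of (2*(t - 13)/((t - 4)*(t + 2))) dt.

-12*log(2) + 7*log(3)

Factor the denominator: t**2 - 2*t - 8 = (t + 2)(t - 4).
Partial fractions: 2*(t - 13)/((t - 4)*(t + 2)) = 5/(t + 2) - 3/(t - 4).
An antiderivative is F(t) = -3*log(t - 4) + 5*log(t + 2).
Then F(7) - F(6) = (7*log(3)) - (12*log(2)) = -12*log(2) + 7*log(3).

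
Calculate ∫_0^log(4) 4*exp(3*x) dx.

84

Let u = exp(x), so du = exp(x) dx. When x = 0, u = 1; when x = log(4), u = 4.
The integral becomes 4·∫ u**2 du from 1 to 4, with antiderivative 4*u**3/3.
Back in x: F(x) = 4*exp(3*x)/3.
Then F(log(4)) - F(0) = (256/3) - (4/3) = 84.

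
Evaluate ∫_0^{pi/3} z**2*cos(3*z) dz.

Integrate by parts twice (u = z^2, dv = cos(3*z) dz).
An antiderivative is F(z) = z**2*sin(3*z)/3 + 2*z*cos(3*z)/9 - 2*sin(3*z)/27.
Then F(pi/3) - F(0) = (-2*pi/27) - (0) = -2*pi/27.

-2*pi/27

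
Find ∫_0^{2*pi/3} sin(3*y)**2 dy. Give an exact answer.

pi/3

Use the identity sin^2(3*y) = (1 - cos(6*y))/2.
An antiderivative is F(y) = y/2 - sin(6*y)/12.
Then F(2*pi/3) - F(0) = (pi/3) - (0) = pi/3.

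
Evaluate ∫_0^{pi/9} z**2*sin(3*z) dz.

Integrate by parts twice (u = z^2, dv = sin(3*z) dz).
An antiderivative is F(z) = -z**2*cos(3*z)/3 + 2*z*sin(3*z)/9 + 2*cos(3*z)/27.
Then F(pi/9) - F(0) = (-pi**2/486 + 1/27 + sqrt(3)*pi/81) - (2/27) = -1/27 - pi**2/486 + sqrt(3)*pi/81.

-1/27 - pi**2/486 + sqrt(3)*pi/81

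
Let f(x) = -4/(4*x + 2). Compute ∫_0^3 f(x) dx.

An antiderivative is F(x) = -log(4*x + 2).
Then F(3) - F(0) = (-log(14)) - (-log(2)) = -log(7).

-log(7)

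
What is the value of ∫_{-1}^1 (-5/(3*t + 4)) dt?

An antiderivative is F(t) = -5*log(3*t + 4)/3.
Then F(1) - F(-1) = (-5*log(7)/3) - (0) = -5*log(7)/3.

-5*log(7)/3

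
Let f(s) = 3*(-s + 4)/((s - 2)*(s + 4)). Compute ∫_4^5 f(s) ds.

-7*log(3) + 11*log(2)

Factor the denominator: s**2 + 2*s - 8 = (s + 4)(s - 2).
Partial fractions: 3*(-s + 4)/((s - 2)*(s + 4)) = -4/(s + 4) + 1/(s - 2).
An antiderivative is F(s) = log(s - 2) - 4*log(s + 4).
Then F(5) - F(4) = (-7*log(3)) - (-11*log(2)) = -7*log(3) + 11*log(2).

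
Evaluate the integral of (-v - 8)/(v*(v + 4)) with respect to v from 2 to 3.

log(14/27)

Factor the denominator: v**2 + 4*v = (v + 4)v.
Partial fractions: (-v - 8)/(v*(v + 4)) = 1/(v + 4) - 2/v.
An antiderivative is F(v) = -2*log(v) + log(v + 4).
Then F(3) - F(2) = (log(7/9)) - (log(3/2)) = log(14/27).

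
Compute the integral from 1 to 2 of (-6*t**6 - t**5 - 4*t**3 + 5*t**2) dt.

By the power rule, an antiderivative is F(t) = -6*t**7/7 - t**6/6 - t**4 + 5*t**3/3.
Then F(2) - F(1) = (-2584/21) - (-5/14) = -5153/42.

-5153/42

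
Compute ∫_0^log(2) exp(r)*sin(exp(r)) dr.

-cos(2) + cos(1)

Let u = exp(r), so du = exp(r) dr. When r = 0, u = 1; when r = log(2), u = 2.
The integral becomes ∫ sin(u) du from 1 to 2, with antiderivative -cos(u).
Back in r: F(r) = -cos(exp(r)).
Then F(log(2)) - F(0) = (-cos(2)) - (-cos(1)) = -cos(2) + cos(1).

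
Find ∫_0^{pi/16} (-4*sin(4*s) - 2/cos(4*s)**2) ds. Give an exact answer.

-3/2 + sqrt(2)/2

An antiderivative is F(s) = cos(4*s) - tan(4*s)/2.
Then F(pi/16) - F(0) = (-1/2 + sqrt(2)/2) - (1) = -3/2 + sqrt(2)/2.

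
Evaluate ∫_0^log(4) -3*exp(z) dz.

-9

An antiderivative is F(z) = -3*exp(z).
Then F(log(4)) - F(0) = (-12) - (-3) = -9.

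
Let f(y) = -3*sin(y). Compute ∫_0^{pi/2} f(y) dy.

An antiderivative is F(y) = 3*cos(y).
Then F(pi/2) - F(0) = (0) - (3) = -3.

-3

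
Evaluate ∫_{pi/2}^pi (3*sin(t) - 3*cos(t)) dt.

An antiderivative is F(t) = -3*sin(t) - 3*cos(t).
Then F(pi) - F(pi/2) = (3) - (-3) = 6.

6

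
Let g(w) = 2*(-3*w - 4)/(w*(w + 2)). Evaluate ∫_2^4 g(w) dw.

-log(36)

Factor the denominator: w**2 + 2*w = (w + 2)w.
Partial fractions: 2*(-3*w - 4)/(w*(w + 2)) = -2/(w + 2) - 4/w.
An antiderivative is F(w) = -4*log(w) - 2*log(w + 2).
Then F(4) - F(2) = (-10*log(2) - 2*log(3)) - (-8*log(2)) = -log(36).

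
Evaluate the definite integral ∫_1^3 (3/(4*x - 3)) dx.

3*log(3)/2

An antiderivative is F(x) = 3*log(4*x - 3)/4.
Then F(3) - F(1) = (3*log(3)/2) - (0) = 3*log(3)/2.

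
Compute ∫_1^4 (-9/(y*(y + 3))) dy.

-12*log(2) + 3*log(7)

Factor the denominator: y**2 + 3*y = (y + 3)y.
Partial fractions: -9/(y*(y + 3)) = 3/(y + 3) - 3/y.
An antiderivative is F(y) = -3*log(y) + 3*log(y + 3).
Then F(4) - F(1) = (-6*log(2) + 3*log(7)) - (log(64)) = -12*log(2) + 3*log(7).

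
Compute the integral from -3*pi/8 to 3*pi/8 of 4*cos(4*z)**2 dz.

3*pi/2

Use the identity cos^2(4*z) = (1 + cos(8*z))/2.
An antiderivative is F(z) = 2*z + sin(8*z)/4.
Then F(3*pi/8) - F(-3*pi/8) = (3*pi/4) - (-3*pi/4) = 3*pi/2.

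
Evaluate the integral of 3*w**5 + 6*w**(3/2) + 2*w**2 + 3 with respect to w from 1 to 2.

48*sqrt(2)/5 + 1103/30

By the power rule, an antiderivative is F(w) = w**6/2 + 12*w**(5/2)/5 + 2*w**3/3 + 3*w.
Then F(2) - F(1) = (48*sqrt(2)/5 + 130/3) - (197/30) = 48*sqrt(2)/5 + 1103/30.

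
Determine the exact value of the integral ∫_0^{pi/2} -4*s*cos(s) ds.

4 - 2*pi

Integrate by parts once (u = s, dv = -4*cos(s) ds).
An antiderivative is F(s) = -4*s*sin(s) - 4*cos(s).
Then F(pi/2) - F(0) = (-2*pi) - (-4) = 4 - 2*pi.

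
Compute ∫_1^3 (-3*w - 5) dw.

-22

By the power rule, an antiderivative is F(w) = -3*w**2/2 - 5*w.
Then F(3) - F(1) = (-57/2) - (-13/2) = -22.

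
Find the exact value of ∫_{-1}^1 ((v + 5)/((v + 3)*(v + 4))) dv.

log(12/5)

Factor the denominator: v**2 + 7*v + 12 = (v + 4)(v + 3).
Partial fractions: (v + 5)/((v + 3)*(v + 4)) = -1/(v + 4) + 2/(v + 3).
An antiderivative is F(v) = 2*log(v + 3) - log(v + 4).
Then F(1) - F(-1) = (log(16/5)) - (log(4/3)) = log(12/5).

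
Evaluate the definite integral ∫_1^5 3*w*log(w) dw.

-18 + 75*log(5)/2

Integrate by parts once (u = ln w, dv = 3*w dw).
An antiderivative is F(w) = 3*w**2*(2*log(w) - 1)/4.
Then F(5) - F(1) = (-75/4 + 75*log(5)/2) - (-3/4) = -18 + 75*log(5)/2.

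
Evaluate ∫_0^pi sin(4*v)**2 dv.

Use the identity sin^2(4*v) = (1 - cos(8*v))/2.
An antiderivative is F(v) = v/2 - sin(8*v)/16.
Then F(pi) - F(0) = (pi/2) - (0) = pi/2.

pi/2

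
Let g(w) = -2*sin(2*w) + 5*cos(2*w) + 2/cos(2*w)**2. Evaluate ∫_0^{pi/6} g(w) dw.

An antiderivative is F(w) = 5*sin(2*w)/2 + cos(2*w) + tan(2*w).
Then F(pi/6) - F(0) = (1/2 + 9*sqrt(3)/4) - (1) = -1/2 + 9*sqrt(3)/4.

-1/2 + 9*sqrt(3)/4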